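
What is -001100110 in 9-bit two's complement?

Original: 001100110
Step 1 - Invert all bits: 110011001
Step 2 - Add 1: 110011010
Verification: 001100110 + 110011010 = 1000000000; discarding the end carry (carry out of the top bit) leaves the 9-bit value 000000000, as required for x + (-x)



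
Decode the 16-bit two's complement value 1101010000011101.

Binary: 1101010000011101
Sign bit: 1 (negative)
Invert: 0010101111100010
Add 1:  0010101111100011
Magnitude: 0010101111100011 = 8192 + 2048 + 512 + 256 + 128 + 64 + 32 + 2 + 1 = 11235
Value: -11235



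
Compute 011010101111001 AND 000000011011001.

AND: 1 only when both bits are 1
  011010101111001
& 000000011011001
-----------------
  000000001011001
Decimal: 13689 & 217 = 89



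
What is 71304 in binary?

Using repeated division by 2:
71304 ÷ 2 = 35652 remainder 0
35652 ÷ 2 = 17826 remainder 0
17826 ÷ 2 = 8913 remainder 0
8913 ÷ 2 = 4456 remainder 1
4456 ÷ 2 = 2228 remainder 0
2228 ÷ 2 = 1114 remainder 0
1114 ÷ 2 = 557 remainder 0
557 ÷ 2 = 278 remainder 1
278 ÷ 2 = 139 remainder 0
139 ÷ 2 = 69 remainder 1
69 ÷ 2 = 34 remainder 1
34 ÷ 2 = 17 remainder 0
17 ÷ 2 = 8 remainder 1
8 ÷ 2 = 4 remainder 0
4 ÷ 2 = 2 remainder 0
2 ÷ 2 = 1 remainder 0
1 ÷ 2 = 0 remainder 1
Reading remainders bottom to top: 10001011010001000



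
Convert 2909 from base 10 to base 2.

Using repeated division by 2:
2909 ÷ 2 = 1454 remainder 1
1454 ÷ 2 = 727 remainder 0
727 ÷ 2 = 363 remainder 1
363 ÷ 2 = 181 remainder 1
181 ÷ 2 = 90 remainder 1
90 ÷ 2 = 45 remainder 0
45 ÷ 2 = 22 remainder 1
22 ÷ 2 = 11 remainder 0
11 ÷ 2 = 5 remainder 1
5 ÷ 2 = 2 remainder 1
2 ÷ 2 = 1 remainder 0
1 ÷ 2 = 0 remainder 1
Reading remainders bottom to top: 101101011101



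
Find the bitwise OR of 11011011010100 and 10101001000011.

OR: 1 when either bit is 1
  11011011010100
| 10101001000011
----------------
  11111011010111
Decimal: 14036 | 10819 = 16087



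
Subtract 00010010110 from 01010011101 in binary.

Method 1 - Direct subtraction (column by column from the right: bit − bit − borrow-in; if negative, add 2 and borrow 1 from the next column):
borrow: 00000001100
        01010011101
-       00010010110
-------------------
        01000000111

Method 2 - Add two's complement:
Two's complement of 00010010110: invert → 11101101001, add 1 → 11101101010
  01010011101
+ 11101101010
-------------
 101000000111  (end carry out of the top bit = 1)
Discarding the end carry: 01000000111
Decimal check:
  01010011101 = 512 + 128 + 16 + 8 + 4 + 1 = 669
  00010010110 = 128 + 16 + 4 + 2 = 150
  669 - 150 = 519, and 01000000111 = 512 + 4 + 2 + 1 = 519 ✓



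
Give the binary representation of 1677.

Using repeated division by 2:
1677 ÷ 2 = 838 remainder 1
838 ÷ 2 = 419 remainder 0
419 ÷ 2 = 209 remainder 1
209 ÷ 2 = 104 remainder 1
104 ÷ 2 = 52 remainder 0
52 ÷ 2 = 26 remainder 0
26 ÷ 2 = 13 remainder 0
13 ÷ 2 = 6 remainder 1
6 ÷ 2 = 3 remainder 0
3 ÷ 2 = 1 remainder 1
1 ÷ 2 = 0 remainder 1
Reading remainders bottom to top: 11010001101



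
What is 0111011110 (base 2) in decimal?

Sum of powers of 2 for each 1-bit:
2^1 + 2^2 + 2^3 + 2^4 + 2^6 + 2^7 + 2^8
= 2 + 4 + 8 + 16 + 64 + 128 + 256
= 478



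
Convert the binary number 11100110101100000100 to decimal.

Sum of powers of 2 for each 1-bit:
2^2 + 2^8 + 2^9 + 2^11 + 2^13 + 2^14 + 2^17 + 2^18 + 2^19
= 4 + 256 + 512 + 2048 + 8192 + 16384 + 131072 + 262144 + 524288
= 944900



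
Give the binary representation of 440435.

Using repeated division by 2:
440435 ÷ 2 = 220217 remainder 1
220217 ÷ 2 = 110108 remainder 1
110108 ÷ 2 = 55054 remainder 0
55054 ÷ 2 = 27527 remainder 0
27527 ÷ 2 = 13763 remainder 1
13763 ÷ 2 = 6881 remainder 1
6881 ÷ 2 = 3440 remainder 1
3440 ÷ 2 = 1720 remainder 0
1720 ÷ 2 = 860 remainder 0
860 ÷ 2 = 430 remainder 0
430 ÷ 2 = 215 remainder 0
215 ÷ 2 = 107 remainder 1
107 ÷ 2 = 53 remainder 1
53 ÷ 2 = 26 remainder 1
26 ÷ 2 = 13 remainder 0
13 ÷ 2 = 6 remainder 1
6 ÷ 2 = 3 remainder 0
3 ÷ 2 = 1 remainder 1
1 ÷ 2 = 0 remainder 1
Reading remainders bottom to top: 1101011100001110011



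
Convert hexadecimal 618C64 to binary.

Convert each hex digit to 4 bits:
  6 = 0110
  1 = 0001
  8 = 1000
  C = 1100
  6 = 0110
  4 = 0100
Concatenate: 011000011000110001100100



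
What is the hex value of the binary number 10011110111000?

Group into 4-bit nibbles from right:
  0010 = 2
  0111 = 7
  1011 = B
  1000 = 8
Result: 27B8



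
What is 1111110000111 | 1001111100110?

OR: 1 when either bit is 1
  1111110000111
| 1001111100110
---------------
  1111111100111
Decimal: 8071 | 5094 = 8167



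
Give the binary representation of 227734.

Using repeated division by 2:
227734 ÷ 2 = 113867 remainder 0
113867 ÷ 2 = 56933 remainder 1
56933 ÷ 2 = 28466 remainder 1
28466 ÷ 2 = 14233 remainder 0
14233 ÷ 2 = 7116 remainder 1
7116 ÷ 2 = 3558 remainder 0
3558 ÷ 2 = 1779 remainder 0
1779 ÷ 2 = 889 remainder 1
889 ÷ 2 = 444 remainder 1
444 ÷ 2 = 222 remainder 0
222 ÷ 2 = 111 remainder 0
111 ÷ 2 = 55 remainder 1
55 ÷ 2 = 27 remainder 1
27 ÷ 2 = 13 remainder 1
13 ÷ 2 = 6 remainder 1
6 ÷ 2 = 3 remainder 0
3 ÷ 2 = 1 remainder 1
1 ÷ 2 = 0 remainder 1
Reading remainders bottom to top: 110111100110010110



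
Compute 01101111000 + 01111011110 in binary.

Add column by column from the right: bit + bit + carry-in; write the sum mod 2, carry 1 when the sum is 2 or 3.
carry:  11111110000
        01101111000
+       01111011110
-------------------
       011101010110
(the carry out of the leftmost column, 0, becomes the leading bit)
Decimal check:
  01101111000 = 512 + 256 + 64 + 32 + 16 + 8 = 888
  01111011110 = 512 + 256 + 128 + 64 + 16 + 8 + 4 + 2 = 990
  888 + 990 = 1878, and 011101010110 = 1024 + 512 + 256 + 64 + 16 + 4 + 2 = 1878 ✓



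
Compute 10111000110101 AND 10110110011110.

AND: 1 only when both bits are 1
  10111000110101
& 10110110011110
----------------
  10110000010100
Decimal: 11829 & 11678 = 11284



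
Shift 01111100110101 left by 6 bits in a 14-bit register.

Original: 01111100110101 (decimal 7989)
Shift left by 6 positions
Append 6 zeros on the right and drop the 6 high bits that overflow the 14-bit width
Result: 00110101000000 (decimal 3392)
Equivalent: 7989 << 6 = 7989 × 2^6 = 511296, truncated to 14 bits = 3392



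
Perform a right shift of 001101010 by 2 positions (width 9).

Original: 001101010 (decimal 106)
Shift right by 2 positions
Drop the 2 low bits; fill with zeros on the left
Result: 000011010 (decimal 26)
Equivalent: 106 >> 2 = 106 ÷ 2^2 = 26



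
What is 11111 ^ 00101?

XOR: 1 when bits differ
  11111
^ 00101
-------
  11010
Decimal: 31 ^ 5 = 26



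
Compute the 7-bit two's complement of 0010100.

Original: 0010100
Step 1 - Invert all bits: 1101011
Step 2 - Add 1: 1101100
Verification: 0010100 + 1101100 = 10000000; discarding the end carry (carry out of the top bit) leaves the 7-bit value 0000000, as required for x + (-x)



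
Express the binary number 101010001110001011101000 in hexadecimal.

Group into 4-bit nibbles from right:
  1010 = A
  1000 = 8
  1110 = E
  0010 = 2
  1110 = E
  1000 = 8
Result: A8E2E8



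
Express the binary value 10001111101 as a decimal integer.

Sum of powers of 2 for each 1-bit:
2^0 + 2^2 + 2^3 + 2^4 + 2^5 + 2^6 + 2^10
= 1 + 4 + 8 + 16 + 32 + 64 + 1024
= 1149



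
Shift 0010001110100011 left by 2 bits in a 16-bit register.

Original: 0010001110100011 (decimal 9123)
Shift left by 2 positions
Append 2 zeros on the right
Result: 1000111010001100 (decimal 36492)
Equivalent: 9123 << 2 = 9123 × 2^2 = 36492



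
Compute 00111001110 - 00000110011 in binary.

Method 1 - Direct subtraction (column by column from the right: bit − bit − borrow-in; if negative, add 2 and borrow 1 from the next column):
borrow: 00001100110
        00111001110
-       00000110011
-------------------
        00110011011

Method 2 - Add two's complement:
Two's complement of 00000110011: invert → 11111001100, add 1 → 11111001101
  00111001110
+ 11111001101
-------------
 100110011011  (end carry out of the top bit = 1)
Discarding the end carry: 00110011011
Decimal check:
  00111001110 = 256 + 128 + 64 + 8 + 4 + 2 = 462
  00000110011 = 32 + 16 + 2 + 1 = 51
  462 - 51 = 411, and 00110011011 = 256 + 128 + 16 + 8 + 2 + 1 = 411 ✓



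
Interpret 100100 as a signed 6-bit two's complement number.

Binary: 100100
Sign bit: 1 (negative)
Invert: 011011
Add 1:  011100
Magnitude: 011100 = 16 + 8 + 4 = 28
Value: -28



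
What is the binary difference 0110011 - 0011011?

Method 1 - Direct subtraction (column by column from the right: bit − bit − borrow-in; if negative, add 2 and borrow 1 from the next column):
borrow: 0110000
        0110011
-       0011011
---------------
        0011000

Method 2 - Add two's complement:
Two's complement of 0011011: invert → 1100100, add 1 → 1100101
  0110011
+ 1100101
---------
 10011000  (end carry out of the top bit = 1)
Discarding the end carry: 0011000
Decimal check:
  0110011 = 32 + 16 + 2 + 1 = 51
  0011011 = 16 + 8 + 2 + 1 = 27
  51 - 27 = 24, and 0011000 = 16 + 8 = 24 ✓



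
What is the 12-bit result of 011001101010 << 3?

Original: 011001101010 (decimal 1642)
Shift left by 3 positions
Append 3 zeros on the right and drop the 3 high bits that overflow the 12-bit width
Result: 001101010000 (decimal 848)
Equivalent: 1642 << 3 = 1642 × 2^3 = 13136, truncated to 12 bits = 848



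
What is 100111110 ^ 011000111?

XOR: 1 when bits differ
  100111110
^ 011000111
-----------
  111111001
Decimal: 318 ^ 199 = 505



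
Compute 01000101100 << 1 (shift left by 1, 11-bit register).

Original: 01000101100 (decimal 556)
Shift left by 1 position
Append 1 zero on the right
Result: 10001011000 (decimal 1112)
Equivalent: 556 << 1 = 556 × 2^1 = 1112



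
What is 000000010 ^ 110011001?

XOR: 1 when bits differ
  000000010
^ 110011001
-----------
  110011011
Decimal: 2 ^ 409 = 411



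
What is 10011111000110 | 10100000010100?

OR: 1 when either bit is 1
  10011111000110
| 10100000010100
----------------
  10111111010110
Decimal: 10182 | 10260 = 12246



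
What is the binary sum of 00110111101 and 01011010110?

Add column by column from the right: bit + bit + carry-in; write the sum mod 2, carry 1 when the sum is 2 or 3.
carry:  11111111000
        00110111101
+       01011010110
-------------------
       010010010011
(the carry out of the leftmost column, 0, becomes the leading bit)
Decimal check:
  00110111101 = 256 + 128 + 32 + 16 + 8 + 4 + 1 = 445
  01011010110 = 512 + 128 + 64 + 16 + 4 + 2 = 726
  445 + 726 = 1171, and 010010010011 = 1024 + 128 + 16 + 2 + 1 = 1171 ✓



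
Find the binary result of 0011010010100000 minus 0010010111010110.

Method 1 - Direct subtraction (column by column from the right: bit − bit − borrow-in; if negative, add 2 and borrow 1 from the next column):
borrow: 0001111110111100
        0011010010100000
-       0010010111010110
------------------------
        0000111011001010

Method 2 - Add two's complement:
Two's complement of 0010010111010110: invert → 1101101000101001, add 1 → 1101101000101010
  0011010010100000
+ 1101101000101010
------------------
 10000111011001010  (end carry out of the top bit = 1)
Discarding the end carry: 0000111011001010
Decimal check:
  0011010010100000 = 8192 + 4096 + 1024 + 128 + 32 = 13472
  0010010111010110 = 8192 + 1024 + 256 + 128 + 64 + 16 + 4 + 2 = 9686
  13472 - 9686 = 3786, and 0000111011001010 = 2048 + 1024 + 512 + 128 + 64 + 8 + 2 = 3786 ✓



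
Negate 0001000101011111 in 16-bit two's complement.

Original: 0001000101011111
Step 1 - Invert all bits: 1110111010100000
Step 2 - Add 1: 1110111010100001
Verification: 0001000101011111 + 1110111010100001 = 10000000000000000; discarding the end carry (carry out of the top bit) leaves the 16-bit value 0000000000000000, as required for x + (-x)



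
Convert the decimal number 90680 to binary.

Using repeated division by 2:
90680 ÷ 2 = 45340 remainder 0
45340 ÷ 2 = 22670 remainder 0
22670 ÷ 2 = 11335 remainder 0
11335 ÷ 2 = 5667 remainder 1
5667 ÷ 2 = 2833 remainder 1
2833 ÷ 2 = 1416 remainder 1
1416 ÷ 2 = 708 remainder 0
708 ÷ 2 = 354 remainder 0
354 ÷ 2 = 177 remainder 0
177 ÷ 2 = 88 remainder 1
88 ÷ 2 = 44 remainder 0
44 ÷ 2 = 22 remainder 0
22 ÷ 2 = 11 remainder 0
11 ÷ 2 = 5 remainder 1
5 ÷ 2 = 2 remainder 1
2 ÷ 2 = 1 remainder 0
1 ÷ 2 = 0 remainder 1
Reading remainders bottom to top: 10110001000111000



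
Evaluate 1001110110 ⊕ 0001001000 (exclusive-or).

XOR: 1 when bits differ
  1001110110
^ 0001001000
------------
  1000111110
Decimal: 630 ^ 72 = 574



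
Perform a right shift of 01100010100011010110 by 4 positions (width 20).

Original: 01100010100011010110 (decimal 403670)
Shift right by 4 positions
Drop the 4 low bits; fill with zeros on the left
Result: 00000110001010001101 (decimal 25229)
Equivalent: 403670 >> 4 = 403670 ÷ 2^4 = 25229



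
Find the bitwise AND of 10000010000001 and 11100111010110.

AND: 1 only when both bits are 1
  10000010000001
& 11100111010110
----------------
  10000010000000
Decimal: 8321 & 14806 = 8320



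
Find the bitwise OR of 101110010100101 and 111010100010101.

OR: 1 when either bit is 1
  101110010100101
| 111010100010101
-----------------
  111110110110101
Decimal: 23717 | 29973 = 32181



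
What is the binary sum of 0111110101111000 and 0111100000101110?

Add column by column from the right: bit + bit + carry-in; write the sum mod 2, carry 1 when the sum is 2 or 3.
carry:  1111000011110000
        0111110101111000
+       0111100000101110
------------------------
       01111010110100110
(the carry out of the leftmost column, 0, becomes the leading bit)
Decimal check:
  0111110101111000 = 16384 + 8192 + 4096 + 2048 + 1024 + 256 + 64 + 32 + 16 + 8 = 32120
  0111100000101110 = 16384 + 8192 + 4096 + 2048 + 32 + 8 + 4 + 2 = 30766
  32120 + 30766 = 62886, and 01111010110100110 = 32768 + 16384 + 8192 + 4096 + 1024 + 256 + 128 + 32 + 4 + 2 = 62886 ✓



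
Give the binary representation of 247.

Using repeated division by 2:
247 ÷ 2 = 123 remainder 1
123 ÷ 2 = 61 remainder 1
61 ÷ 2 = 30 remainder 1
30 ÷ 2 = 15 remainder 0
15 ÷ 2 = 7 remainder 1
7 ÷ 2 = 3 remainder 1
3 ÷ 2 = 1 remainder 1
1 ÷ 2 = 0 remainder 1
Reading remainders bottom to top: 11110111



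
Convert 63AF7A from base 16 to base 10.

Expand by place value (powers of 16):
Digit values: A = 10, F = 15
63AF7A = 6 × 16^5 + 3 × 16^4 + 10 × 16^3 + 15 × 16^2 + 7 × 16^1 + 10 × 16^0
= 6 × 1048576 + 3 × 65536 + 10 × 4096 + 15 × 256 + 7 × 16 + 10 × 1
= 6291456 + 196608 + 40960 + 3840 + 112 + 10
= 6532986



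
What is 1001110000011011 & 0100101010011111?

AND: 1 only when both bits are 1
  1001110000011011
& 0100101010011111
------------------
  0000100000011011
Decimal: 39963 & 19103 = 2075



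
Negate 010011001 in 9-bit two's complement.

Original: 010011001
Step 1 - Invert all bits: 101100110
Step 2 - Add 1: 101100111
Verification: 010011001 + 101100111 = 1000000000; discarding the end carry (carry out of the top bit) leaves the 9-bit value 000000000, as required for x + (-x)



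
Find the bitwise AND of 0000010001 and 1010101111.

AND: 1 only when both bits are 1
  0000010001
& 1010101111
------------
  0000000001
Decimal: 17 & 687 = 1



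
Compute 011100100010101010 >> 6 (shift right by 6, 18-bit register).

Original: 011100100010101010 (decimal 116906)
Shift right by 6 positions
Drop the 6 low bits; fill with zeros on the left
Result: 000000011100100010 (decimal 1826)
Equivalent: 116906 >> 6 = 116906 ÷ 2^6 = 1826



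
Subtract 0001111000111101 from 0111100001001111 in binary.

Method 1 - Direct subtraction (column by column from the right: bit − bit − borrow-in; if negative, add 2 and borrow 1 from the next column):
borrow: 0011110001100000
        0111100001001111
-       0001111000111101
------------------------
        0101101000010010

Method 2 - Add two's complement:
Two's complement of 0001111000111101: invert → 1110000111000010, add 1 → 1110000111000011
  0111100001001111
+ 1110000111000011
------------------
 10101101000010010  (end carry out of the top bit = 1)
Discarding the end carry: 0101101000010010
Decimal check:
  0111100001001111 = 16384 + 8192 + 4096 + 2048 + 64 + 8 + 4 + 2 + 1 = 30799
  0001111000111101 = 4096 + 2048 + 1024 + 512 + 32 + 16 + 8 + 4 + 1 = 7741
  30799 - 7741 = 23058, and 0101101000010010 = 16384 + 4096 + 2048 + 512 + 16 + 2 = 23058 ✓



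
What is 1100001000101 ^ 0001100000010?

XOR: 1 when bits differ
  1100001000101
^ 0001100000010
---------------
  1101101000111
Decimal: 6213 ^ 770 = 6983



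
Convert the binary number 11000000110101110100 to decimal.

Sum of powers of 2 for each 1-bit:
2^2 + 2^4 + 2^5 + 2^6 + 2^8 + 2^10 + 2^11 + 2^18 + 2^19
= 4 + 16 + 32 + 64 + 256 + 1024 + 2048 + 262144 + 524288
= 789876



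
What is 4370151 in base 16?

Using repeated division by 16 (digits 10–15 are A–F):
4370151 ÷ 16 = 273134 remainder 7
273134 ÷ 16 = 17070 remainder 14 (E)
17070 ÷ 16 = 1066 remainder 14 (E)
1066 ÷ 16 = 66 remainder 10 (A)
66 ÷ 16 = 4 remainder 2
4 ÷ 16 = 0 remainder 4
Reading remainders bottom to top: 42AEE7



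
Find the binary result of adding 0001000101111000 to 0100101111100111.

Add column by column from the right: bit + bit + carry-in; write the sum mod 2, carry 1 when the sum is 2 or 3.
carry:  0000011111000000
        0001000101111000
+       0100101111100111
------------------------
       00101110101011111
(the carry out of the leftmost column, 0, becomes the leading bit)
Decimal check:
  0001000101111000 = 4096 + 256 + 64 + 32 + 16 + 8 = 4472
  0100101111100111 = 16384 + 2048 + 512 + 256 + 128 + 64 + 32 + 4 + 2 + 1 = 19431
  4472 + 19431 = 23903, and 00101110101011111 = 16384 + 4096 + 2048 + 1024 + 256 + 64 + 16 + 8 + 4 + 2 + 1 = 23903 ✓



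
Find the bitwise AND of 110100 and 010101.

AND: 1 only when both bits are 1
  110100
& 010101
--------
  010100
Decimal: 52 & 21 = 20



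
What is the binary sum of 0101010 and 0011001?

Add column by column from the right: bit + bit + carry-in; write the sum mod 2, carry 1 when the sum is 2 or 3.
carry:  1110000
        0101010
+       0011001
---------------
       01000011
(the carry out of the leftmost column, 0, becomes the leading bit)
Decimal check:
  0101010 = 32 + 8 + 2 = 42
  0011001 = 16 + 8 + 1 = 25
  42 + 25 = 67, and 01000011 = 64 + 2 + 1 = 67 ✓



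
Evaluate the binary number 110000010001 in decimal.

Sum of powers of 2 for each 1-bit:
2^0 + 2^4 + 2^10 + 2^11
= 1 + 16 + 1024 + 2048
= 3089



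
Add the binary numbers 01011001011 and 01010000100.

Add column by column from the right: bit + bit + carry-in; write the sum mod 2, carry 1 when the sum is 2 or 3.
carry:  10100000000
        01011001011
+       01010000100
-------------------
       010101001111
(the carry out of the leftmost column, 0, becomes the leading bit)
Decimal check:
  01011001011 = 512 + 128 + 64 + 8 + 2 + 1 = 715
  01010000100 = 512 + 128 + 4 = 644
  715 + 644 = 1359, and 010101001111 = 1024 + 256 + 64 + 8 + 4 + 2 + 1 = 1359 ✓



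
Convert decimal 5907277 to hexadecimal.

Using repeated division by 16 (digits 10–15 are A–F):
5907277 ÷ 16 = 369204 remainder 13 (D)
369204 ÷ 16 = 23075 remainder 4
23075 ÷ 16 = 1442 remainder 3
1442 ÷ 16 = 90 remainder 2
90 ÷ 16 = 5 remainder 10 (A)
5 ÷ 16 = 0 remainder 5
Reading remainders bottom to top: 5A234D



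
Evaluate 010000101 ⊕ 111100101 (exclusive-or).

XOR: 1 when bits differ
  010000101
^ 111100101
-----------
  101100000
Decimal: 133 ^ 485 = 352



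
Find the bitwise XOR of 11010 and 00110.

XOR: 1 when bits differ
  11010
^ 00110
-------
  11100
Decimal: 26 ^ 6 = 28



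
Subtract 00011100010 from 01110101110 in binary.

Method 1 - Direct subtraction (column by column from the right: bit − bit − borrow-in; if negative, add 2 and borrow 1 from the next column):
borrow: 00110000000
        01110101110
-       00011100010
-------------------
        01011001100

Method 2 - Add two's complement:
Two's complement of 00011100010: invert → 11100011101, add 1 → 11100011110
  01110101110
+ 11100011110
-------------
 101011001100  (end carry out of the top bit = 1)
Discarding the end carry: 01011001100
Decimal check:
  01110101110 = 512 + 256 + 128 + 32 + 8 + 4 + 2 = 942
  00011100010 = 128 + 64 + 32 + 2 = 226
  942 - 226 = 716, and 01011001100 = 512 + 128 + 64 + 8 + 4 = 716 ✓



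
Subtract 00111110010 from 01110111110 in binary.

Method 1 - Direct subtraction (column by column from the right: bit − bit − borrow-in; if negative, add 2 and borrow 1 from the next column):
borrow: 01110000000
        01110111110
-       00111110010
-------------------
        00111001100

Method 2 - Add two's complement:
Two's complement of 00111110010: invert → 11000001101, add 1 → 11000001110
  01110111110
+ 11000001110
-------------
 100111001100  (end carry out of the top bit = 1)
Discarding the end carry: 00111001100
Decimal check:
  01110111110 = 512 + 256 + 128 + 32 + 16 + 8 + 4 + 2 = 958
  00111110010 = 256 + 128 + 64 + 32 + 16 + 2 = 498
  958 - 498 = 460, and 00111001100 = 256 + 128 + 64 + 8 + 4 = 460 ✓



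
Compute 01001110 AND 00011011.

AND: 1 only when both bits are 1
  01001110
& 00011011
----------
  00001010
Decimal: 78 & 27 = 10



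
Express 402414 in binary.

Using repeated division by 2:
402414 ÷ 2 = 201207 remainder 0
201207 ÷ 2 = 100603 remainder 1
100603 ÷ 2 = 50301 remainder 1
50301 ÷ 2 = 25150 remainder 1
25150 ÷ 2 = 12575 remainder 0
12575 ÷ 2 = 6287 remainder 1
6287 ÷ 2 = 3143 remainder 1
3143 ÷ 2 = 1571 remainder 1
1571 ÷ 2 = 785 remainder 1
785 ÷ 2 = 392 remainder 1
392 ÷ 2 = 196 remainder 0
196 ÷ 2 = 98 remainder 0
98 ÷ 2 = 49 remainder 0
49 ÷ 2 = 24 remainder 1
24 ÷ 2 = 12 remainder 0
12 ÷ 2 = 6 remainder 0
6 ÷ 2 = 3 remainder 0
3 ÷ 2 = 1 remainder 1
1 ÷ 2 = 0 remainder 1
Reading remainders bottom to top: 1100010001111101110



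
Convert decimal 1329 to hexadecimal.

Using repeated division by 16 (digits 10–15 are A–F):
1329 ÷ 16 = 83 remainder 1
83 ÷ 16 = 5 remainder 3
5 ÷ 16 = 0 remainder 5
Reading remainders bottom to top: 531



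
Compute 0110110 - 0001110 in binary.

Method 1 - Direct subtraction (column by column from the right: bit − bit − borrow-in; if negative, add 2 and borrow 1 from the next column):
borrow: 0010000
        0110110
-       0001110
---------------
        0101000

Method 2 - Add two's complement:
Two's complement of 0001110: invert → 1110001, add 1 → 1110010
  0110110
+ 1110010
---------
 10101000  (end carry out of the top bit = 1)
Discarding the end carry: 0101000
Decimal check:
  0110110 = 32 + 16 + 4 + 2 = 54
  0001110 = 8 + 4 + 2 = 14
  54 - 14 = 40, and 0101000 = 32 + 8 = 40 ✓



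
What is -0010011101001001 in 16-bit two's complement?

Original: 0010011101001001
Step 1 - Invert all bits: 1101100010110110
Step 2 - Add 1: 1101100010110111
Verification: 0010011101001001 + 1101100010110111 = 10000000000000000; discarding the end carry (carry out of the top bit) leaves the 16-bit value 0000000000000000, as required for x + (-x)



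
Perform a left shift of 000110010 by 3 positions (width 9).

Original: 000110010 (decimal 50)
Shift left by 3 positions
Append 3 zeros on the right
Result: 110010000 (decimal 400)
Equivalent: 50 << 3 = 50 × 2^3 = 400



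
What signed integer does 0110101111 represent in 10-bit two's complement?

Binary: 0110101111
Sign bit: 0 (non-negative)
Read directly as an unsigned value:
0110101111 = 256 + 128 + 32 + 8 + 4 + 2 + 1 = 431
Value: 431



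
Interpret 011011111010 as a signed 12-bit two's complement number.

Binary: 011011111010
Sign bit: 0 (non-negative)
Read directly as an unsigned value:
011011111010 = 1024 + 512 + 128 + 64 + 32 + 16 + 8 + 2 = 1786
Value: 1786



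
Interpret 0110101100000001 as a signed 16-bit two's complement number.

Binary: 0110101100000001
Sign bit: 0 (non-negative)
Read directly as an unsigned value:
0110101100000001 = 16384 + 8192 + 2048 + 512 + 256 + 1 = 27393
Value: 27393



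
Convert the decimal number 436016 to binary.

Using repeated division by 2:
436016 ÷ 2 = 218008 remainder 0
218008 ÷ 2 = 109004 remainder 0
109004 ÷ 2 = 54502 remainder 0
54502 ÷ 2 = 27251 remainder 0
27251 ÷ 2 = 13625 remainder 1
13625 ÷ 2 = 6812 remainder 1
6812 ÷ 2 = 3406 remainder 0
3406 ÷ 2 = 1703 remainder 0
1703 ÷ 2 = 851 remainder 1
851 ÷ 2 = 425 remainder 1
425 ÷ 2 = 212 remainder 1
212 ÷ 2 = 106 remainder 0
106 ÷ 2 = 53 remainder 0
53 ÷ 2 = 26 remainder 1
26 ÷ 2 = 13 remainder 0
13 ÷ 2 = 6 remainder 1
6 ÷ 2 = 3 remainder 0
3 ÷ 2 = 1 remainder 1
1 ÷ 2 = 0 remainder 1
Reading remainders bottom to top: 1101010011100110000



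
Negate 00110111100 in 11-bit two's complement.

Original: 00110111100
Step 1 - Invert all bits: 11001000011
Step 2 - Add 1: 11001000100
Verification: 00110111100 + 11001000100 = 100000000000; discarding the end carry (carry out of the top bit) leaves the 11-bit value 00000000000, as required for x + (-x)



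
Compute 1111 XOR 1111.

XOR: 1 when bits differ
  1111
^ 1111
------
  0000
Decimal: 15 ^ 15 = 0



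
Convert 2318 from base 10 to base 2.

Using repeated division by 2:
2318 ÷ 2 = 1159 remainder 0
1159 ÷ 2 = 579 remainder 1
579 ÷ 2 = 289 remainder 1
289 ÷ 2 = 144 remainder 1
144 ÷ 2 = 72 remainder 0
72 ÷ 2 = 36 remainder 0
36 ÷ 2 = 18 remainder 0
18 ÷ 2 = 9 remainder 0
9 ÷ 2 = 4 remainder 1
4 ÷ 2 = 2 remainder 0
2 ÷ 2 = 1 remainder 0
1 ÷ 2 = 0 remainder 1
Reading remainders bottom to top: 100100001110



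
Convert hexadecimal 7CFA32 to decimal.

Expand by place value (powers of 16):
Digit values: C = 12, F = 15, A = 10
7CFA32 = 7 × 16^5 + 12 × 16^4 + 15 × 16^3 + 10 × 16^2 + 3 × 16^1 + 2 × 16^0
= 7 × 1048576 + 12 × 65536 + 15 × 4096 + 10 × 256 + 3 × 16 + 2 × 1
= 7340032 + 786432 + 61440 + 2560 + 48 + 2
= 8190514



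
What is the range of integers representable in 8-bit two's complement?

For 8-bit two's complement:
Minimum: -2^7 = -128
Maximum: 2^7 - 1 = 127



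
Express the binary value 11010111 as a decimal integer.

Sum of powers of 2 for each 1-bit:
2^0 + 2^1 + 2^2 + 2^4 + 2^6 + 2^7
= 1 + 2 + 4 + 16 + 64 + 128
= 215



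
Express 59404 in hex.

Using repeated division by 16 (digits 10–15 are A–F):
59404 ÷ 16 = 3712 remainder 12 (C)
3712 ÷ 16 = 232 remainder 0
232 ÷ 16 = 14 remainder 8
14 ÷ 16 = 0 remainder 14 (E)
Reading remainders bottom to top: E80C



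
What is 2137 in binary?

Using repeated division by 2:
2137 ÷ 2 = 1068 remainder 1
1068 ÷ 2 = 534 remainder 0
534 ÷ 2 = 267 remainder 0
267 ÷ 2 = 133 remainder 1
133 ÷ 2 = 66 remainder 1
66 ÷ 2 = 33 remainder 0
33 ÷ 2 = 16 remainder 1
16 ÷ 2 = 8 remainder 0
8 ÷ 2 = 4 remainder 0
4 ÷ 2 = 2 remainder 0
2 ÷ 2 = 1 remainder 0
1 ÷ 2 = 0 remainder 1
Reading remainders bottom to top: 100001011001



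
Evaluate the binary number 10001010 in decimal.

Sum of powers of 2 for each 1-bit:
2^1 + 2^3 + 2^7
= 2 + 8 + 128
= 138



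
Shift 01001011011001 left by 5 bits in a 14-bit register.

Original: 01001011011001 (decimal 4825)
Shift left by 5 positions
Append 5 zeros on the right and drop the 5 high bits that overflow the 14-bit width
Result: 01101100100000 (decimal 6944)
Equivalent: 4825 << 5 = 4825 × 2^5 = 154400, truncated to 14 bits = 6944



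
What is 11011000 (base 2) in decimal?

Sum of powers of 2 for each 1-bit:
2^3 + 2^4 + 2^6 + 2^7
= 8 + 16 + 64 + 128
= 216



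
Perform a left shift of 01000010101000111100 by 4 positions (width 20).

Original: 01000010101000111100 (decimal 272956)
Shift left by 4 positions
Append 4 zeros on the right and drop the 4 high bits that overflow the 20-bit width
Result: 00101010001111000000 (decimal 172992)
Equivalent: 272956 << 4 = 272956 × 2^4 = 4367296, truncated to 20 bits = 172992



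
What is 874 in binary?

Using repeated division by 2:
874 ÷ 2 = 437 remainder 0
437 ÷ 2 = 218 remainder 1
218 ÷ 2 = 109 remainder 0
109 ÷ 2 = 54 remainder 1
54 ÷ 2 = 27 remainder 0
27 ÷ 2 = 13 remainder 1
13 ÷ 2 = 6 remainder 1
6 ÷ 2 = 3 remainder 0
3 ÷ 2 = 1 remainder 1
1 ÷ 2 = 0 remainder 1
Reading remainders bottom to top: 1101101010



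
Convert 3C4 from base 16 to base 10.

Expand by place value (powers of 16):
Digit values: C = 12
3C4 = 3 × 16^2 + 12 × 16^1 + 4 × 16^0
= 3 × 256 + 12 × 16 + 4 × 1
= 768 + 192 + 4
= 964



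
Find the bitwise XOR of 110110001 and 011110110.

XOR: 1 when bits differ
  110110001
^ 011110110
-----------
  101000111
Decimal: 433 ^ 246 = 327



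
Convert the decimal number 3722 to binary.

Using repeated division by 2:
3722 ÷ 2 = 1861 remainder 0
1861 ÷ 2 = 930 remainder 1
930 ÷ 2 = 465 remainder 0
465 ÷ 2 = 232 remainder 1
232 ÷ 2 = 116 remainder 0
116 ÷ 2 = 58 remainder 0
58 ÷ 2 = 29 remainder 0
29 ÷ 2 = 14 remainder 1
14 ÷ 2 = 7 remainder 0
7 ÷ 2 = 3 remainder 1
3 ÷ 2 = 1 remainder 1
1 ÷ 2 = 0 remainder 1
Reading remainders bottom to top: 111010001010



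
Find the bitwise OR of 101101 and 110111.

OR: 1 when either bit is 1
  101101
| 110111
--------
  111111
Decimal: 45 | 55 = 63



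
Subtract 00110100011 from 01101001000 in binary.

Method 1 - Direct subtraction (column by column from the right: bit − bit − borrow-in; if negative, add 2 and borrow 1 from the next column):
borrow: 01101001110
        01101001000
-       00110100011
-------------------
        00110100101

Method 2 - Add two's complement:
Two's complement of 00110100011: invert → 11001011100, add 1 → 11001011101
  01101001000
+ 11001011101
-------------
 100110100101  (end carry out of the top bit = 1)
Discarding the end carry: 00110100101
Decimal check:
  01101001000 = 512 + 256 + 64 + 8 = 840
  00110100011 = 256 + 128 + 32 + 2 + 1 = 419
  840 - 419 = 421, and 00110100101 = 256 + 128 + 32 + 4 + 1 = 421 ✓



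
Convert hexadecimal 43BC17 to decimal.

Expand by place value (powers of 16):
Digit values: B = 11, C = 12
43BC17 = 4 × 16^5 + 3 × 16^4 + 11 × 16^3 + 12 × 16^2 + 1 × 16^1 + 7 × 16^0
= 4 × 1048576 + 3 × 65536 + 11 × 4096 + 12 × 256 + 1 × 16 + 7 × 1
= 4194304 + 196608 + 45056 + 3072 + 16 + 7
= 4439063



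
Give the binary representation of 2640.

Using repeated division by 2:
2640 ÷ 2 = 1320 remainder 0
1320 ÷ 2 = 660 remainder 0
660 ÷ 2 = 330 remainder 0
330 ÷ 2 = 165 remainder 0
165 ÷ 2 = 82 remainder 1
82 ÷ 2 = 41 remainder 0
41 ÷ 2 = 20 remainder 1
20 ÷ 2 = 10 remainder 0
10 ÷ 2 = 5 remainder 0
5 ÷ 2 = 2 remainder 1
2 ÷ 2 = 1 remainder 0
1 ÷ 2 = 0 remainder 1
Reading remainders bottom to top: 101001010000



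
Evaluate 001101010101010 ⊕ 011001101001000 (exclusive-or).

XOR: 1 when bits differ
  001101010101010
^ 011001101001000
-----------------
  010100111100010
Decimal: 6826 ^ 13128 = 10722



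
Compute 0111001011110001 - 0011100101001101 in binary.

Method 1 - Direct subtraction (column by column from the right: bit − bit − borrow-in; if negative, add 2 and borrow 1 from the next column):
borrow: 0111001000011000
        0111001011110001
-       0011100101001101
------------------------
        0011100110100100

Method 2 - Add two's complement:
Two's complement of 0011100101001101: invert → 1100011010110010, add 1 → 1100011010110011
  0111001011110001
+ 1100011010110011
------------------
 10011100110100100  (end carry out of the top bit = 1)
Discarding the end carry: 0011100110100100
Decimal check:
  0111001011110001 = 16384 + 8192 + 4096 + 512 + 128 + 64 + 32 + 16 + 1 = 29425
  0011100101001101 = 8192 + 4096 + 2048 + 256 + 64 + 8 + 4 + 1 = 14669
  29425 - 14669 = 14756, and 0011100110100100 = 8192 + 4096 + 2048 + 256 + 128 + 32 + 4 = 14756 ✓



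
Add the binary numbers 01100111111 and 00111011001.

Add column by column from the right: bit + bit + carry-in; write the sum mod 2, carry 1 when the sum is 2 or 3.
carry:  11111111110
        01100111111
+       00111011001
-------------------
       010100011000
(the carry out of the leftmost column, 0, becomes the leading bit)
Decimal check:
  01100111111 = 512 + 256 + 32 + 16 + 8 + 4 + 2 + 1 = 831
  00111011001 = 256 + 128 + 64 + 16 + 8 + 1 = 473
  831 + 473 = 1304, and 010100011000 = 1024 + 256 + 16 + 8 = 1304 ✓



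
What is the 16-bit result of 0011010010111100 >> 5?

Original: 0011010010111100 (decimal 13500)
Shift right by 5 positions
Drop the 5 low bits; fill with zeros on the left
Result: 0000000110100101 (decimal 421)
Equivalent: 13500 >> 5 = 13500 ÷ 2^5 = 421



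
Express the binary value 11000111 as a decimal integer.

Sum of powers of 2 for each 1-bit:
2^0 + 2^1 + 2^2 + 2^6 + 2^7
= 1 + 2 + 4 + 64 + 128
= 199



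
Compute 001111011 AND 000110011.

AND: 1 only when both bits are 1
  001111011
& 000110011
-----------
  000110011
Decimal: 123 & 51 = 51



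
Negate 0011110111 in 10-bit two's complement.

Original: 0011110111
Step 1 - Invert all bits: 1100001000
Step 2 - Add 1: 1100001001
Verification: 0011110111 + 1100001001 = 10000000000; discarding the end carry (carry out of the top bit) leaves the 10-bit value 0000000000, as required for x + (-x)



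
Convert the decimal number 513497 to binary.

Using repeated division by 2:
513497 ÷ 2 = 256748 remainder 1
256748 ÷ 2 = 128374 remainder 0
128374 ÷ 2 = 64187 remainder 0
64187 ÷ 2 = 32093 remainder 1
32093 ÷ 2 = 16046 remainder 1
16046 ÷ 2 = 8023 remainder 0
8023 ÷ 2 = 4011 remainder 1
4011 ÷ 2 = 2005 remainder 1
2005 ÷ 2 = 1002 remainder 1
1002 ÷ 2 = 501 remainder 0
501 ÷ 2 = 250 remainder 1
250 ÷ 2 = 125 remainder 0
125 ÷ 2 = 62 remainder 1
62 ÷ 2 = 31 remainder 0
31 ÷ 2 = 15 remainder 1
15 ÷ 2 = 7 remainder 1
7 ÷ 2 = 3 remainder 1
3 ÷ 2 = 1 remainder 1
1 ÷ 2 = 0 remainder 1
Reading remainders bottom to top: 1111101010111011001



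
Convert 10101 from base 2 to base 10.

Sum of powers of 2 for each 1-bit:
2^0 + 2^2 + 2^4
= 1 + 4 + 16
= 21



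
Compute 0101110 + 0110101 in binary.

Add column by column from the right: bit + bit + carry-in; write the sum mod 2, carry 1 when the sum is 2 or 3.
carry:  1111000
        0101110
+       0110101
---------------
       01100011
(the carry out of the leftmost column, 0, becomes the leading bit)
Decimal check:
  0101110 = 32 + 8 + 4 + 2 = 46
  0110101 = 32 + 16 + 4 + 1 = 53
  46 + 53 = 99, and 01100011 = 64 + 32 + 2 + 1 = 99 ✓



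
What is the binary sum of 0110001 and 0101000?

Add column by column from the right: bit + bit + carry-in; write the sum mod 2, carry 1 when the sum is 2 or 3.
carry:  1000000
        0110001
+       0101000
---------------
       01011001
(the carry out of the leftmost column, 0, becomes the leading bit)
Decimal check:
  0110001 = 32 + 16 + 1 = 49
  0101000 = 32 + 8 = 40
  49 + 40 = 89, and 01011001 = 64 + 16 + 8 + 1 = 89 ✓



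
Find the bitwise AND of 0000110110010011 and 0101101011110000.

AND: 1 only when both bits are 1
  0000110110010011
& 0101101011110000
------------------
  0000100010010000
Decimal: 3475 & 23280 = 2192



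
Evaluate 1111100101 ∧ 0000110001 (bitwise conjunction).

AND: 1 only when both bits are 1
  1111100101
& 0000110001
------------
  0000100001
Decimal: 997 & 49 = 33



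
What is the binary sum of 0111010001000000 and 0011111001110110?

Add column by column from the right: bit + bit + carry-in; write the sum mod 2, carry 1 when the sum is 2 or 3.
carry:  1111100010000000
        0111010001000000
+       0011111001110110
------------------------
       01011001010110110
(the carry out of the leftmost column, 0, becomes the leading bit)
Decimal check:
  0111010001000000 = 16384 + 8192 + 4096 + 1024 + 64 = 29760
  0011111001110110 = 8192 + 4096 + 2048 + 1024 + 512 + 64 + 32 + 16 + 4 + 2 = 15990
  29760 + 15990 = 45750, and 01011001010110110 = 32768 + 8192 + 4096 + 512 + 128 + 32 + 16 + 4 + 2 = 45750 ✓



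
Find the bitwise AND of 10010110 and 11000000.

AND: 1 only when both bits are 1
  10010110
& 11000000
----------
  10000000
Decimal: 150 & 192 = 128



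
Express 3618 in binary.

Using repeated division by 2:
3618 ÷ 2 = 1809 remainder 0
1809 ÷ 2 = 904 remainder 1
904 ÷ 2 = 452 remainder 0
452 ÷ 2 = 226 remainder 0
226 ÷ 2 = 113 remainder 0
113 ÷ 2 = 56 remainder 1
56 ÷ 2 = 28 remainder 0
28 ÷ 2 = 14 remainder 0
14 ÷ 2 = 7 remainder 0
7 ÷ 2 = 3 remainder 1
3 ÷ 2 = 1 remainder 1
1 ÷ 2 = 0 remainder 1
Reading remainders bottom to top: 111000100010



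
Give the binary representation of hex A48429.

Convert each hex digit to 4 bits:
  A = 1010
  4 = 0100
  8 = 1000
  4 = 0100
  2 = 0010
  9 = 1001
Concatenate: 101001001000010000101001



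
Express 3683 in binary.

Using repeated division by 2:
3683 ÷ 2 = 1841 remainder 1
1841 ÷ 2 = 920 remainder 1
920 ÷ 2 = 460 remainder 0
460 ÷ 2 = 230 remainder 0
230 ÷ 2 = 115 remainder 0
115 ÷ 2 = 57 remainder 1
57 ÷ 2 = 28 remainder 1
28 ÷ 2 = 14 remainder 0
14 ÷ 2 = 7 remainder 0
7 ÷ 2 = 3 remainder 1
3 ÷ 2 = 1 remainder 1
1 ÷ 2 = 0 remainder 1
Reading remainders bottom to top: 111001100011



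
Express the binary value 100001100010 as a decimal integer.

Sum of powers of 2 for each 1-bit:
2^1 + 2^5 + 2^6 + 2^11
= 2 + 32 + 64 + 2048
= 2146



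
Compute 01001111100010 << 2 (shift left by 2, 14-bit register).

Original: 01001111100010 (decimal 5090)
Shift left by 2 positions
Append 2 zeros on the right and drop the 2 high bits that overflow the 14-bit width
Result: 00111110001000 (decimal 3976)
Equivalent: 5090 << 2 = 5090 × 2^2 = 20360, truncated to 14 bits = 3976



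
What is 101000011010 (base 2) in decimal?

Sum of powers of 2 for each 1-bit:
2^1 + 2^3 + 2^4 + 2^9 + 2^11
= 2 + 8 + 16 + 512 + 2048
= 2586



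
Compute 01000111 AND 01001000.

AND: 1 only when both bits are 1
  01000111
& 01001000
----------
  01000000
Decimal: 71 & 72 = 64



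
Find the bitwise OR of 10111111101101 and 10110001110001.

OR: 1 when either bit is 1
  10111111101101
| 10110001110001
----------------
  10111111111101
Decimal: 12269 | 11377 = 12285



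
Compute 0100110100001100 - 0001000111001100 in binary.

Method 1 - Direct subtraction (column by column from the right: bit − bit − borrow-in; if negative, add 2 and borrow 1 from the next column):
borrow: 0110011110000000
        0100110100001100
-       0001000111001100
------------------------
        0011101101000000

Method 2 - Add two's complement:
Two's complement of 0001000111001100: invert → 1110111000110011, add 1 → 1110111000110100
  0100110100001100
+ 1110111000110100
------------------
 10011101101000000  (end carry out of the top bit = 1)
Discarding the end carry: 0011101101000000
Decimal check:
  0100110100001100 = 16384 + 2048 + 1024 + 256 + 8 + 4 = 19724
  0001000111001100 = 4096 + 256 + 128 + 64 + 8 + 4 = 4556
  19724 - 4556 = 15168, and 0011101101000000 = 8192 + 4096 + 2048 + 512 + 256 + 64 = 15168 ✓



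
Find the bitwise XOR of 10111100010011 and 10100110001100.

XOR: 1 when bits differ
  10111100010011
^ 10100110001100
----------------
  00011010011111
Decimal: 12051 ^ 10636 = 1695



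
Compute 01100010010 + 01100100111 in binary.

Add column by column from the right: bit + bit + carry-in; write the sum mod 2, carry 1 when the sum is 2 or 3.
carry:  11000001100
        01100010010
+       01100100111
-------------------
       011000111001
(the carry out of the leftmost column, 0, becomes the leading bit)
Decimal check:
  01100010010 = 512 + 256 + 16 + 2 = 786
  01100100111 = 512 + 256 + 32 + 4 + 2 + 1 = 807
  786 + 807 = 1593, and 011000111001 = 1024 + 512 + 32 + 16 + 8 + 1 = 1593 ✓



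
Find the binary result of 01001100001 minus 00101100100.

Method 1 - Direct subtraction (column by column from the right: bit − bit − borrow-in; if negative, add 2 and borrow 1 from the next column):
borrow: 01111111000
        01001100001
-       00101100100
-------------------
        00011111101

Method 2 - Add two's complement:
Two's complement of 00101100100: invert → 11010011011, add 1 → 11010011100
  01001100001
+ 11010011100
-------------
 100011111101  (end carry out of the top bit = 1)
Discarding the end carry: 00011111101
Decimal check:
  01001100001 = 512 + 64 + 32 + 1 = 609
  00101100100 = 256 + 64 + 32 + 4 = 356
  609 - 356 = 253, and 00011111101 = 128 + 64 + 32 + 16 + 8 + 4 + 1 = 253 ✓

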